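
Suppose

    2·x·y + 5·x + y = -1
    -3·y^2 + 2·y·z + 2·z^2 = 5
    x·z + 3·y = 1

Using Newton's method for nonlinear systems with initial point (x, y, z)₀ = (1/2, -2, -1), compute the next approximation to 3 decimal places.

(-2.089, -0.456, -0.444)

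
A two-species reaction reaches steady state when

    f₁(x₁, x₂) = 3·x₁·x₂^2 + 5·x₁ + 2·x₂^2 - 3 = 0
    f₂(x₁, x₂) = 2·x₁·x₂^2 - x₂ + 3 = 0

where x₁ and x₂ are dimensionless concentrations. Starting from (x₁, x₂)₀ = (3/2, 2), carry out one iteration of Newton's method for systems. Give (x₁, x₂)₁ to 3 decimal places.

(1.381, 0.905)

At (3/2, 2): F = (30.500, 13.000).
Jacobian J = [[3·x₂^2 + 5, 6·x₁·x₂ + 4·x₂], [2·x₂^2, 4·x₁·x₂ - 1]].
At the point, J = [[17.000, 26.000], [8.000, 11.000]] (det J = -21.000).
Solving J·Δ = −F gives Δ = (-0.119, -1.095).
Then the next iterate is (x₁, x₂)₁ = (1.381, 0.905).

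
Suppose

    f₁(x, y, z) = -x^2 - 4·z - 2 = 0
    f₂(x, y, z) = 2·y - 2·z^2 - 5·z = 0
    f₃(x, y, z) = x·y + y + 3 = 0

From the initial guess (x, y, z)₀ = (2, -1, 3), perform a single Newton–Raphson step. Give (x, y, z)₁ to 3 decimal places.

(-0.349, -1.783, 0.849)

At (2, -1, 3): F = (-18.000, -35.000, 0.000).
Jacobian J = [[-2·x, 0, -4], [0, 2, -4·z - 5], [y, x + 1, 0]].
At the point, J = [[-4.000, 0.000, -4.000], [0.000, 2.000, -17.000], [-1.000, 3.000, 0.000]] (det J = -212.000).
Solving J·Δ = −F gives Δ = (-2.349, -0.783, -2.151).
Then the next iterate is (x, y, z)₁ = (-0.349, -1.783, 0.849).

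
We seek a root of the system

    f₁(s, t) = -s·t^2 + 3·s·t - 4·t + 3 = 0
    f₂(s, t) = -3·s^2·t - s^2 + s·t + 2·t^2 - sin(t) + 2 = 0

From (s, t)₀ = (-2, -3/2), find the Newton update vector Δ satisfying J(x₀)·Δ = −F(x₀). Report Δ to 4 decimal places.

At (-2, -3/2): F = (22.5000, 24.497495).
Jacobian J = [[-t^2 + 3·t, -2·s·t + 3·s - 4], [-6·s·t - 2·s + t, -3·s^2 + s + 4·t - cos(t)]].
At the point, J = [[-6.7500, -16.0000], [-15.5000, -20.070737]] (det J = -112.522524).
Solving J·Δ = −F gives Δ = (-0.5300, 1.6298).

(-0.5300, 1.6298)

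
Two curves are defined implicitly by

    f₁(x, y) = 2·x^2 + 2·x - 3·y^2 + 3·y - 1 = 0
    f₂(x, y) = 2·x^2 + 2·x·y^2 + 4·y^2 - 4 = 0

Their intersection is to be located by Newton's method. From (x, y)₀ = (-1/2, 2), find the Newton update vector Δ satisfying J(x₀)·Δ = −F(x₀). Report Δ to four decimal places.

At (-1/2, 2): F = (-7.5000, 8.5000).
Jacobian J = [[4·x + 2, -6·y + 3], [4·x + 2·y^2, 4·x·y + 8·y]].
At the point, J = [[0.0000, -9.0000], [6.0000, 12.0000]] (det J = 54.0000).
Solving J·Δ = −F gives Δ = (0.2500, -0.8333).

(0.2500, -0.8333)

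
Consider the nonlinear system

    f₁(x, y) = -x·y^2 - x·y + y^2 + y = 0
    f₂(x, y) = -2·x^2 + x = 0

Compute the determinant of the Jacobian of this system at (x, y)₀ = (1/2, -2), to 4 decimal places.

-1.5000

J = [[-y^2 - y, -2·x·y - x + 2·y + 1], [-4·x + 1, 0]].
At the point, J = [[-2.0000, -1.5000], [-1.0000, 0.0000]].
det J = -1.5000.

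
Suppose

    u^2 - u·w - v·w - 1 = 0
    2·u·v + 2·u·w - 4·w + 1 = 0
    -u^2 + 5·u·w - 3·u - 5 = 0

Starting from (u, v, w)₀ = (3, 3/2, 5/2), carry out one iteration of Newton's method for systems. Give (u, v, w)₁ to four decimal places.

(2.1488, 0.3909, 1.7319)

At (3, 3/2, 5/2): F = (-3.2500, 15.0000, 14.5000).
Jacobian J = [[2·u - w, -w, -u - v], [2·v + 2·w, 2·u, 2·u - 4], [-2·u + 5·w - 3, 0, 5·u]].
At the point, J = [[3.5000, -2.5000, -4.5000], [8.0000, 6.0000, 2.0000], [3.5000, 0.0000, 15.0000]] (det J = 692.0000).
Solving J·Δ = −F gives Δ = (-0.8512, -1.1091, -0.7681).
Then the next iterate is (u, v, w)₁ = (2.1488, 0.3909, 1.7319).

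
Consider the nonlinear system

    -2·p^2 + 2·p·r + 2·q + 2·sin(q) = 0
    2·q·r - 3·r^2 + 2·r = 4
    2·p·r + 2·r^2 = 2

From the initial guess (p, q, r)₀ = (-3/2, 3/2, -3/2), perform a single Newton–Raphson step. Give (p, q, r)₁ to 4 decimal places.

At (-3/2, 3/2, -3/2): F = (4.994990, -18.2500, 7.0000).
Jacobian J = [[-4·p + 2·r, 2·cos(q) + 2, 2·p], [0, 2·r, 2·q - 6·r + 2], [2·r, 0, 2·p + 4·r]].
At the point, J = [[3.0000, 2.141474, -3.0000], [0.0000, -3.0000, 14.0000], [-3.0000, 0.0000, -9.0000]] (det J = 18.058075).
Solving J·Δ = −F gives Δ = (3.8768, -8.4843, -0.5145).
Then the next iterate is (p, q, r)₁ = (2.3768, -6.9843, -2.0145).

(2.3768, -6.9843, -2.0145)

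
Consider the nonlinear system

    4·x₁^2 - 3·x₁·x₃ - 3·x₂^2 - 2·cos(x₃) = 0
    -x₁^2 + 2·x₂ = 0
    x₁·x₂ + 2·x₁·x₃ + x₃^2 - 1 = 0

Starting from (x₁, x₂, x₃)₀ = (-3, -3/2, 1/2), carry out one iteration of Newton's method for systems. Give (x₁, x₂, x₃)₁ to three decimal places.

At (-3, -3/2, 1/2): F = (31.99483, -12.000, 0.750).
Jacobian J = [[8·x₁ - 3·x₃, -6·x₂, -3·x₁ + 2·sin(x₃)], [-2·x₁, 2, 0], [x₂ + 2·x₃, x₁, 2·x₁ + 2·x₃]].
At the point, J = [[-25.500, 9.000, 9.95885], [6.000, 2.000, 0.000], [-0.500, -3.000, -5.000]] (det J = 355.69953).
Solving J·Δ = −F gives Δ = (1.452, 1.645, -0.982).
Then the next iterate is (x₁, x₂, x₃)₁ = (-1.548, 0.145, -0.482).

(-1.548, 0.145, -0.482)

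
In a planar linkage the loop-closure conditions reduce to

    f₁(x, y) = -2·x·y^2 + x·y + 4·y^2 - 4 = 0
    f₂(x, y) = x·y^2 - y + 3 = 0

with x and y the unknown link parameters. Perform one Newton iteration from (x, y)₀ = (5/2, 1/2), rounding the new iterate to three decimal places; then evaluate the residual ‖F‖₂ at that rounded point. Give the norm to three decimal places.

At (5/2, 1/2): F = (-3.000, 3.125).
Jacobian J = [[-2·y^2 + y, -4·x·y + x + 8·y], [y^2, 2·x·y - 1]].
At the point, J = [[0.000, 1.500], [0.250, 1.500]] (det J = -0.375).
Solving J·Δ = −F gives Δ = (-24.500, 2.000).
Then the next iterate is (x, y)₁ = (-22.000, 2.500).
Re-evaluating at (-22.000, 2.500): F = (241.000, -137.000), so ‖F‖₂ = 277.218.

277.218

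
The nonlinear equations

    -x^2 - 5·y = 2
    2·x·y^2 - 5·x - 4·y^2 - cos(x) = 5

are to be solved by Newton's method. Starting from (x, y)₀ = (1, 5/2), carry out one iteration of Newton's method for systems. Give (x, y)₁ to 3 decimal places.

(0.355, -0.342)

At (1, 5/2): F = (-15.500, -23.04030).
Jacobian J = [[-2·x, -5], [2·y^2 + sin(x) - 5, 4·x·y - 8·y]].
At the point, J = [[-2.000, -5.000], [8.34147, -10.000]] (det J = 61.70735).
Solving J·Δ = −F gives Δ = (-0.645, -2.842).
Then the next iterate is (x, y)₁ = (0.355, -0.342).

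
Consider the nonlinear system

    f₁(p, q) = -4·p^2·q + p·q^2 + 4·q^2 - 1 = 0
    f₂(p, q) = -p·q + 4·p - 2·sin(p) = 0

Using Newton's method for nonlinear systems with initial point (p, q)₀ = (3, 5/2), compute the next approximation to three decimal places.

(2.114, 2.878)

At (3, 5/2): F = (-47.250, 4.21776).
Jacobian J = [[-8·p·q + q^2, -4·p^2 + 2·p·q + 8·q], [-q - 2·cos(p) + 4, -p]].
At the point, J = [[-53.750, -1.000], [3.47998, -3.000]] (det J = 164.72998).
Solving J·Δ = −F gives Δ = (-0.886, 0.378).
Then the next iterate is (p, q)₁ = (2.114, 2.878).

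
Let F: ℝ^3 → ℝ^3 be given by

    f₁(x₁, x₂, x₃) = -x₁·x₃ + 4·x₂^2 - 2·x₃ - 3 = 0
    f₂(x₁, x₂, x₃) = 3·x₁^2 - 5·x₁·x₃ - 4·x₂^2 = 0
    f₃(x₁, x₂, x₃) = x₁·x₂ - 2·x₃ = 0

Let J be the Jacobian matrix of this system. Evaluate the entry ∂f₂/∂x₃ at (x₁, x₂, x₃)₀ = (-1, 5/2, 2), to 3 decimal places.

5.000

∂f₂/∂x₃ = -5·x₁.
At (-1, 5/2, 2) this is 5.000.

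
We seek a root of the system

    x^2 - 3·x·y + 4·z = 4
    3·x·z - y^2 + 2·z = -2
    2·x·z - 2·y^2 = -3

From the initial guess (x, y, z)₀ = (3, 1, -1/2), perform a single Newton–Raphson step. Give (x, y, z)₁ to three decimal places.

At (3, 1, -1/2): F = (-6.000, -4.500, -2.000).
Jacobian J = [[2·x - 3·y, -3·x, 4], [3·z, -2·y, 3·x + 2], [2·z, -4·y, 2·x]].
At the point, J = [[3.000, -9.000, 4.000], [-1.500, -2.000, 11.000], [-1.000, -4.000, 6.000]] (det J = 130.000).
Solving J·Δ = −F gives Δ = (1.392, 0.069, 0.612).
Then the next iterate is (x, y, z)₁ = (4.392, 1.069, 0.112).

(4.392, 1.069, 0.112)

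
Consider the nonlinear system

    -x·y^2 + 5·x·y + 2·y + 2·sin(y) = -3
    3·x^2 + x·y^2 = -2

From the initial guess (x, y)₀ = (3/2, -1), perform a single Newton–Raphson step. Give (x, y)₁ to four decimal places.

(0.5650, -0.7001)

At (3/2, -1): F = (-9.682942, 10.2500).
Jacobian J = [[-y^2 + 5·y, -2·x·y + 5·x + 2·cos(y) + 2], [6·x + y^2, 2·x·y]].
At the point, J = [[-6.0000, 13.580605], [10.0000, -3.0000]] (det J = -117.806046).
Solving J·Δ = −F gives Δ = (-0.9350, 0.2999).
Then the next iterate is (x, y)₁ = (0.5650, -0.7001).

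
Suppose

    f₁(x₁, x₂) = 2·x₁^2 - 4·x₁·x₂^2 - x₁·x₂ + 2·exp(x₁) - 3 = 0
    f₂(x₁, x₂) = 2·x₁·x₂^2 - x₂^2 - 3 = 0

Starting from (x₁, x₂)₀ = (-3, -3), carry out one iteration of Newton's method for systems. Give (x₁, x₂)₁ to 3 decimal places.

At (-3, -3): F = (114.09957, -66.000).
Jacobian J = [[4·x₁ - 4·x₂^2 - x₂ + 2·exp(x₁), -8·x₁·x₂ - x₁], [2·x₂^2, 4·x₁·x₂ - 2·x₂]].
At the point, J = [[-44.90043, -69.000], [18.000, 42.000]] (det J = -643.81789).
Solving J·Δ = −F gives Δ = (0.370, 1.413).
Then the next iterate is (x₁, x₂)₁ = (-2.630, -1.587).

(-2.630, -1.587)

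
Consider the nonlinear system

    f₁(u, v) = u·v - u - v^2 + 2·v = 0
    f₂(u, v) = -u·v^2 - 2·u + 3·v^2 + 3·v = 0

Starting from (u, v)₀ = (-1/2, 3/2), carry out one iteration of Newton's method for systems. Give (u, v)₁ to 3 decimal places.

At (-1/2, 3/2): F = (0.500, 13.375).
Jacobian J = [[v - 1, u - 2·v + 2], [-v^2 - 2, -2·u·v + 6·v + 3]].
At the point, J = [[0.500, -1.500], [-4.250, 13.500]] (det J = 0.375).
Solving J·Δ = −F gives Δ = (-71.500, -23.500).
Then the next iterate is (u, v)₁ = (-72.000, -22.000).

(-72.000, -22.000)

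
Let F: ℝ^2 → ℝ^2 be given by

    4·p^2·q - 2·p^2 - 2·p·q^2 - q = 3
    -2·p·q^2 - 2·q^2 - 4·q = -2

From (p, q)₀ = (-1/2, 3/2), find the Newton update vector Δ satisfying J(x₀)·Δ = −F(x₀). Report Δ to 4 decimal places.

At (-1/2, 3/2): F = (-1.2500, -6.2500).
Jacobian J = [[8·p·q - 4·p - 2·q^2, 4·p^2 - 4·p·q - 1], [-2·q^2, -4·p·q - 4·q - 4]].
At the point, J = [[-8.5000, 3.0000], [-4.5000, -7.0000]] (det J = 73.0000).
Solving J·Δ = −F gives Δ = (-0.3767, -0.6507).

(-0.3767, -0.6507)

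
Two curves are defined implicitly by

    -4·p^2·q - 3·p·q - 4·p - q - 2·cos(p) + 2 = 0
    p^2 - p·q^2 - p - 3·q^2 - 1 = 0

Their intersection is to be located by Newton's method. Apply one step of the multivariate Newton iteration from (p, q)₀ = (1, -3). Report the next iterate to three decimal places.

At (1, -3): F = (20.91940, -37.000).
Jacobian J = [[-8·p·q - 3·q + 2·sin(p) - 4, -4·p^2 - 3·p - 1], [2·p - q^2 - 1, -2·p·q - 6·q]].
At the point, J = [[30.68294, -8.000], [-8.000, 24.000]] (det J = 672.39061).
Solving J·Δ = −F gives Δ = (-0.306, 1.440).
Then the next iterate is (p, q)₁ = (0.694, -1.560).

(0.694, -1.560)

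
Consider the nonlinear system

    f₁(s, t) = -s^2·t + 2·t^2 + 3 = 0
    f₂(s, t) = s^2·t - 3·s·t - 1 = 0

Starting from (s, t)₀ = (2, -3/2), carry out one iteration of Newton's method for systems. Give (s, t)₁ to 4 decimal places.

(1.7407, -0.3056)

At (2, -3/2): F = (13.5000, 2.0000).
Jacobian J = [[-2·s·t, -s^2 + 4·t], [2·s·t - 3·t, s^2 - 3·s]].
At the point, J = [[6.0000, -10.0000], [-1.5000, -2.0000]] (det J = -27.0000).
Solving J·Δ = −F gives Δ = (-0.2593, 1.1944).
Then the next iterate is (s, t)₁ = (1.7407, -0.3056).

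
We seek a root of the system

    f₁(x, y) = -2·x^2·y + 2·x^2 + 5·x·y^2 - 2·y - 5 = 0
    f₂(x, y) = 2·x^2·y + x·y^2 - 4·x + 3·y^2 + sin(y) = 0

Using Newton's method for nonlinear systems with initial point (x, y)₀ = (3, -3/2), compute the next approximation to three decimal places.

(1.660, -1.170)

At (3, -3/2): F = (76.750, -26.49749).
Jacobian J = [[-4·x·y + 4·x + 5·y^2, -2·x^2 + 10·x·y - 2], [4·x·y + y^2 - 4, 2·x^2 + 2·x·y + 6·y + cos(y)]].
At the point, J = [[41.250, -65.000], [-19.750, 0.07074]] (det J = -1280.83209).
Solving J·Δ = −F gives Δ = (-1.340, 0.330).
Then the next iterate is (x, y)₁ = (1.660, -1.170).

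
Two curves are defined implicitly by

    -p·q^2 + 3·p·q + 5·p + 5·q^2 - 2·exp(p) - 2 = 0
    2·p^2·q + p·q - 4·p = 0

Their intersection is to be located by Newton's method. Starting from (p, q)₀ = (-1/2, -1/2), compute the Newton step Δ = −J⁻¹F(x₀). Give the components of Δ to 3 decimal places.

(0.571, -0.346)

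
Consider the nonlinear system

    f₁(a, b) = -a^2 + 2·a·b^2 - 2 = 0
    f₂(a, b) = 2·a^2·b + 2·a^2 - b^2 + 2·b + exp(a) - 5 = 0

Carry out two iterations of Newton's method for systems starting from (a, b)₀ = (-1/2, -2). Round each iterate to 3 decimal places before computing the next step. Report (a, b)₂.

(1.464, 3.181)

At (-1/2, -2): F = (-6.250, -12.89347).
Jacobian J = [[-2·a + 2·b^2, 4·a·b], [4·a·b + 4·a + exp(a), 2·a^2 - 2·b + 2]].
At the point, J = [[9.000, 4.000], [2.60653, 6.500]] (det J = 48.07388).
Solving J·Δ = −F gives Δ = (-0.228, 2.075).
Then the next iterate is (a, b)₁ = (-0.728, 0.075).
Round to (-0.728, 0.075) and repeat: F = (-2.53817, -3.23329), J = [[1.46725, -0.21840], [-2.64753, 2.90997]].
Δ = (2.192, 3.106), so (a, b)₂ = (1.464, 3.181).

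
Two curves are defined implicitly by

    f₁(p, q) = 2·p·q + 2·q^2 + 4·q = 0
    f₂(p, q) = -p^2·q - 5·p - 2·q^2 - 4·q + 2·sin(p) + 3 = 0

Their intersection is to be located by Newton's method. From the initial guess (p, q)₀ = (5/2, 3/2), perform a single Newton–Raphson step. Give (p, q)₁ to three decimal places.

(1.700, 0.460)

At (5/2, 3/2): F = (18.000, -28.17806).
Jacobian J = [[2·q, 2·p + 4·q + 4], [-2·p·q + 2·cos(p) - 5, -p^2 - 4·q - 4]].
At the point, J = [[3.000, 15.000], [-14.10229, -16.250]] (det J = 162.78431).
Solving J·Δ = −F gives Δ = (-0.800, -1.040).
Then the next iterate is (p, q)₁ = (1.700, 0.460).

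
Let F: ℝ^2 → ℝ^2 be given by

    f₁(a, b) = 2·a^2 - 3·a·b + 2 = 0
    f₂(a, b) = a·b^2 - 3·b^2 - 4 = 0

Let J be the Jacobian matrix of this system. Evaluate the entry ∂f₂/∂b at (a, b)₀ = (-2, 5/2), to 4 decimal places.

∂f₂/∂b = 2·a·b - 6·b.
At (-2, 5/2) this is -25.0000.

-25.0000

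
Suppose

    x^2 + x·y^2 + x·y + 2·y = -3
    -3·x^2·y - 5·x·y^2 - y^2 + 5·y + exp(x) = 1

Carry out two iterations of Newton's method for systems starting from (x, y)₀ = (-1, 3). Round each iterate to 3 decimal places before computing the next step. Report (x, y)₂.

(-0.431, 0.393)

At (-1, 3): F = (-2.000, 41.36788).
Jacobian J = [[2·x + y^2 + y, 2·x·y + x + 2], [-6·x·y - 5·y^2 + exp(x), -3·x^2 - 10·x·y - 2·y + 5]].
At the point, J = [[10.000, -5.000], [-26.63212, 26.000]] (det J = 126.83940).
Solving J·Δ = −F gives Δ = (-1.221, -2.842).
Then the next iterate is (x, y)₁ = (-2.221, 0.158).
Round to (-2.221, 0.158) and repeat: F = (7.84248, -2.18740), J = [[-4.25904, -0.92284], [2.08919, -6.60534]].
Δ = (1.790, 0.235), so (x, y)₂ = (-0.431, 0.393).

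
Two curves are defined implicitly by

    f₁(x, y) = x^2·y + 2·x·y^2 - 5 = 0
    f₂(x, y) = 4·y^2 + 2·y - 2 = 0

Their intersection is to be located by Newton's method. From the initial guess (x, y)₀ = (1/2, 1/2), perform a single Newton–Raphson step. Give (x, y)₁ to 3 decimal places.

(5.125, 0.500)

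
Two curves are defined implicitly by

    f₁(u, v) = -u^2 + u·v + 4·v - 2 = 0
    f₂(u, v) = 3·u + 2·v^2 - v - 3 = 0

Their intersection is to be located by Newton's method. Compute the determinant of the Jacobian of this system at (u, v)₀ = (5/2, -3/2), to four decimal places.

26.0000

J = [[-2·u + v, u + 4], [3, 4·v - 1]].
At the point, J = [[-6.5000, 6.5000], [3.0000, -7.0000]].
det J = 26.0000.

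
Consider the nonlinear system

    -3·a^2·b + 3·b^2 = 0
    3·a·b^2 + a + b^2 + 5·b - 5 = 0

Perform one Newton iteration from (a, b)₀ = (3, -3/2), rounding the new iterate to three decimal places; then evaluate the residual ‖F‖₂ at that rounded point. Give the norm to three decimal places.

13.743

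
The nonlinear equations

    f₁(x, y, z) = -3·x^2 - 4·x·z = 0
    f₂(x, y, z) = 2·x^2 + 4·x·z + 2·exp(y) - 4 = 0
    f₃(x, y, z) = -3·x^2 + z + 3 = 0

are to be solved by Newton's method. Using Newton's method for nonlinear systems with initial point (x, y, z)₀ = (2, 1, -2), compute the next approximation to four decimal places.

(1.1600, 0.8535, -1.0800)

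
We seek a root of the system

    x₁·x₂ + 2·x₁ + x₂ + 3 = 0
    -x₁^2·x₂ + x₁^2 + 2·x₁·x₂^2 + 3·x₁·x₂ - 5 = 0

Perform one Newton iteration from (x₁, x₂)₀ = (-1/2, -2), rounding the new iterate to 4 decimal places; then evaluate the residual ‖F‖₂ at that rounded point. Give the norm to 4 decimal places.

At (-1/2, -2): F = (1.0000, -5.2500).
Jacobian J = [[x₂ + 2, x₁ + 1], [-2·x₁·x₂ + 2·x₁ + 2·x₂^2 + 3·x₂, -x₁^2 + 4·x₁·x₂ + 3·x₁]].
At the point, J = [[0.0000, 0.5000], [-1.0000, 2.2500]] (det J = 0.5000).
Solving J·Δ = −F gives Δ = (-9.7500, -2.0000).
Then the next iterate is (x₁, x₂)₁ = (-10.2500, -4.0000).
Re-evaluating at (-10.2500, -4.0000): F = (19.5000, 315.3125), so ‖F‖₂ = 315.9149.

315.9149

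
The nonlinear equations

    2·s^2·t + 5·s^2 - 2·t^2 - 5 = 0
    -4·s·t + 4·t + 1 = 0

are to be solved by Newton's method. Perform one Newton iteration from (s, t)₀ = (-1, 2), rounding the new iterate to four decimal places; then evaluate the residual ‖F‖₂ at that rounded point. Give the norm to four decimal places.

3.8752

At (-1, 2): F = (-4.0000, 17.0000).
Jacobian J = [[4·s·t + 10·s, 2·s^2 - 4·t], [-4·t, -4·s + 4]].
At the point, J = [[-18.0000, -6.0000], [-8.0000, 8.0000]] (det J = -192.0000).
Solving J·Δ = −F gives Δ = (0.3646, -1.7604).
Then the next iterate is (s, t)₁ = (-0.6354, 0.2396).
Re-evaluating at (-0.6354, 0.2396): F = (-2.902682, 2.567367), so ‖F‖₂ = 3.8752.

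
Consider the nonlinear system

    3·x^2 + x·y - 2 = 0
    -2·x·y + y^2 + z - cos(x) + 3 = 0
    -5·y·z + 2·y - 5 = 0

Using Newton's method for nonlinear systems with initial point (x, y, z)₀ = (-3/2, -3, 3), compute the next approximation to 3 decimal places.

(-1.070, -0.274, 3.095)

At (-3/2, -3, 3): F = (9.250, 5.92926, 34.000).
Jacobian J = [[6·x + y, x, 0], [-2·y + sin(x), -2·x + 2·y, 1], [0, -5·z + 2, -5·y]].
At the point, J = [[-12.000, -1.500, 0.000], [5.00251, -3.000, 1.000], [0.000, -13.000, 15.000]] (det J = 496.55636).
Solving J·Δ = −F gives Δ = (0.430, 2.726, 0.095).
Then the next iterate is (x, y, z)₁ = (-1.070, -0.274, 3.095).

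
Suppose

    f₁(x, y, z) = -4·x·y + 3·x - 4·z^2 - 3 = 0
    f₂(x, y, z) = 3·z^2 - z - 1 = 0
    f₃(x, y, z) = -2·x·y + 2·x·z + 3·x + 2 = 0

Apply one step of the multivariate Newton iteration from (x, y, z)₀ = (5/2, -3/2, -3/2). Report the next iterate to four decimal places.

(4.8500, 2.5350, -0.7750)

At (5/2, -3/2, -3/2): F = (10.5000, 7.2500, 9.5000).
Jacobian J = [[-4·y + 3, -4·x, -8·z], [0, 0, 6·z - 1], [-2·y + 2·z + 3, -2·x, 2·x]].
At the point, J = [[9.0000, -10.0000, 12.0000], [0.0000, 0.0000, -10.0000], [3.0000, -5.0000, 5.0000]] (det J = -150.0000).
Solving J·Δ = −F gives Δ = (2.3500, 4.0350, 0.7250).
Then the next iterate is (x, y, z)₁ = (4.8500, 2.5350, -0.7750).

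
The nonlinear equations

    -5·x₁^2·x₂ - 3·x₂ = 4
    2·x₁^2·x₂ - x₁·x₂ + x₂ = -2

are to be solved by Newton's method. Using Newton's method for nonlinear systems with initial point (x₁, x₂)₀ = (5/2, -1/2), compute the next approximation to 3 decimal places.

(3.974, 0.421)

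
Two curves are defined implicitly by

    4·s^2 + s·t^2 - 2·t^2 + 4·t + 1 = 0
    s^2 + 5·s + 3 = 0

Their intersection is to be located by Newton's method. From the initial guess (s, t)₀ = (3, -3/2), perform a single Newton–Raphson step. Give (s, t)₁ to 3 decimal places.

At (3, -3/2): F = (33.250, 27.000).
Jacobian J = [[8·s + t^2, 2·s·t - 4·t + 4], [2·s + 5, 0]].
At the point, J = [[26.250, 1.000], [11.000, 0.000]] (det J = -11.000).
Solving J·Δ = −F gives Δ = (-2.455, 31.182).
Then the next iterate is (s, t)₁ = (0.545, 29.682).

(0.545, 29.682)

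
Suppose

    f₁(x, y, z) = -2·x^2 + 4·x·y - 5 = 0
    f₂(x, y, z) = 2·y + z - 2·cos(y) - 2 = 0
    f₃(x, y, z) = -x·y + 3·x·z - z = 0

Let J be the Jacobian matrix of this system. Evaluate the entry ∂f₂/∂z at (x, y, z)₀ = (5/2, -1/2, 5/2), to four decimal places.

1.0000

∂f₂/∂z = 1.
At (5/2, -1/2, 5/2) this is 1.0000.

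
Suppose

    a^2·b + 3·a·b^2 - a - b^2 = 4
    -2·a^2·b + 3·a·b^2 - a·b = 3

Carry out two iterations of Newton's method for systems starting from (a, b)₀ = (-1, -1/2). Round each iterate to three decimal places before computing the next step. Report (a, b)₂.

At (-1, -1/2): F = (-4.500, -3.250).
Jacobian J = [[2·a·b + 3·b^2 - 1, a^2 + 6·a·b - 2·b], [-4·a·b + 3·b^2 - b, -2·a^2 + 6·a·b - a]].
At the point, J = [[0.750, 5.000], [-0.750, 2.000]] (det J = 5.250).
Solving J·Δ = −F gives Δ = (-1.381, 1.107).
Then the next iterate is (a, b)₁ = (-2.381, 0.607).
Round to (-2.381, 0.607) and repeat: F = (-1.17810, -11.06893), J = [[-2.78519, -4.21644], [6.27941, -17.62892]].
Δ = (0.343, -0.506), so (a, b)₂ = (-2.038, 0.101).

(-2.038, 0.101)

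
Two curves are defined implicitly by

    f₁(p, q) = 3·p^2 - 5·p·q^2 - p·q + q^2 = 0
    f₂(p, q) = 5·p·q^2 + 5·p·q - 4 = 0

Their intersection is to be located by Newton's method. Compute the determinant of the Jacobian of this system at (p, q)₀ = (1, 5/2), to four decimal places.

J = [[6·p - 5·q^2 - q, -10·p·q - p + 2·q], [5·q^2 + 5·q, 10·p·q + 5·p]].
At the point, J = [[-27.7500, -21.0000], [43.7500, 30.0000]].
det J = 86.2500.

86.2500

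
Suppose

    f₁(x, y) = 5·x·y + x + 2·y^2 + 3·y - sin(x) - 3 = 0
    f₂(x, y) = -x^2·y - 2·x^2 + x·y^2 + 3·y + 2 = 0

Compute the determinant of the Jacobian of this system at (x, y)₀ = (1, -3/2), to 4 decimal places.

4.5403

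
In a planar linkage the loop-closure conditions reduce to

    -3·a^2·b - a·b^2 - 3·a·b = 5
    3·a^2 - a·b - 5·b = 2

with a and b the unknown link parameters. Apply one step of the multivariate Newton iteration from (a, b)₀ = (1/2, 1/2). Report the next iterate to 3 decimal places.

(-0.444, -0.657)

At (1/2, 1/2): F = (-6.250, -4.000).
Jacobian J = [[-6·a·b - b^2 - 3·b, -3·a^2 - 2·a·b - 3·a], [6·a - b, -a - 5]].
At the point, J = [[-3.250, -2.750], [2.500, -5.500]] (det J = 24.750).
Solving J·Δ = −F gives Δ = (-0.944, -1.157).
Then the next iterate is (a, b)₁ = (-0.444, -0.657).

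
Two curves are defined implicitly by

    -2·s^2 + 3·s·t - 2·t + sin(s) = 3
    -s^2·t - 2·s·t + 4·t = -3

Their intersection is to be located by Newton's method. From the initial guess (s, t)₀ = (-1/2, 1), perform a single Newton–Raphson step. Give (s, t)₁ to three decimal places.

At (-1/2, 1): F = (-7.47943, 7.750).
Jacobian J = [[-4·s + 3·t + cos(s), 3·s - 2], [-2·s·t - 2·t, -s^2 - 2·s + 4]].
At the point, J = [[5.87758, -3.500], [-1.000, 4.750]] (det J = 24.41852).
Solving J·Δ = −F gives Δ = (0.344, -1.559).
Then the next iterate is (s, t)₁ = (-0.156, -0.559).

(-0.156, -0.559)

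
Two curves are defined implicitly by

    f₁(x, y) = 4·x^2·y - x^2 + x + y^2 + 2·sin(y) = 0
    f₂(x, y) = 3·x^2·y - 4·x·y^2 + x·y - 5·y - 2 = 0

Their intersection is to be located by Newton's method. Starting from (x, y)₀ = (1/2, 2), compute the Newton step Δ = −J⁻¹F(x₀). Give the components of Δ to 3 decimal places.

At (1/2, 2): F = (8.06859, -17.500).
Jacobian J = [[8·x·y - 2·x + 1, 4·x^2 + 2·y + 2·cos(y)], [6·x·y - 4·y^2 + y, 3·x^2 - 8·x·y + x - 5]].
At the point, J = [[8.000, 4.16771], [-8.000, -11.750]] (det J = -60.65835).
Solving J·Δ = −F gives Δ = (-0.361, -1.244).

(-0.361, -1.244)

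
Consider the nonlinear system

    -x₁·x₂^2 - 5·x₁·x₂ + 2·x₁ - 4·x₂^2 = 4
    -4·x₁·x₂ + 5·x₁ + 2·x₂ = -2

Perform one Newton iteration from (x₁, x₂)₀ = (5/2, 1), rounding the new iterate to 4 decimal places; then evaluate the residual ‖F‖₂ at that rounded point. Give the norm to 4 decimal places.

At (5/2, 1): F = (-18.0000, 6.5000).
Jacobian J = [[-x₂^2 - 5·x₂ + 2, -2·x₁·x₂ - 5·x₁ - 8·x₂], [-4·x₂ + 5, -4·x₁ + 2]].
At the point, J = [[-4.0000, -25.5000], [1.0000, -8.0000]] (det J = 57.5000).
Solving J·Δ = −F gives Δ = (-5.3870, 0.1391).
Then the next iterate is (x₁, x₂)₁ = (-2.8870, 1.1391).
Re-evaluating at (-2.8870, 1.1391): F = (5.224737, 2.997527), so ‖F‖₂ = 6.0235.

6.0235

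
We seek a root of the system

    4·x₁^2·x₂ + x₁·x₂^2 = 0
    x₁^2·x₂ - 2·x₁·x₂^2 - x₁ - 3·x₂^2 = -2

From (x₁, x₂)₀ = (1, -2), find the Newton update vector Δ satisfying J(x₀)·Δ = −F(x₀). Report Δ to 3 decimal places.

(-0.333, 0.794)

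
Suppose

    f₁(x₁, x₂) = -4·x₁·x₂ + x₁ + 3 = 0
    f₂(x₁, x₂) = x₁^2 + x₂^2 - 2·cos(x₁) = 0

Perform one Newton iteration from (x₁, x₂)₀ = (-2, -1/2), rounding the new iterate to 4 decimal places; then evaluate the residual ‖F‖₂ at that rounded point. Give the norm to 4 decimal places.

At (-2, -1/2): F = (-3.0000, 5.082294).
Jacobian J = [[-4·x₂ + 1, -4·x₁], [2·x₁ + 2·sin(x₁), 2·x₂]].
At the point, J = [[3.0000, 8.0000], [-5.818595, -1.0000]] (det J = 43.548759).
Solving J·Δ = −F gives Δ = (0.8647, 0.0507).
Then the next iterate is (x₁, x₂)₁ = (-1.1353, -0.4493).
Re-evaluating at (-1.1353, -0.4493): F = (-0.175661, 0.647056), so ‖F‖₂ = 0.6705.

0.6705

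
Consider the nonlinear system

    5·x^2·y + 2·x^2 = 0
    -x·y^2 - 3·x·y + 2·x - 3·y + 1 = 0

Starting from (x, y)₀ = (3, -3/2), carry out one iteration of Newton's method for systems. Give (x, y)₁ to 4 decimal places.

At (3, -3/2): F = (-49.5000, 18.2500).
Jacobian J = [[10·x·y + 4·x, 5·x^2], [-y^2 - 3·y + 2, -2·x·y - 3·x - 3]].
At the point, J = [[-33.0000, 45.0000], [4.2500, -3.0000]] (det J = -92.2500).
Solving J·Δ = −F gives Δ = (-7.2927, -4.2480).
Then the next iterate is (x, y)₁ = (-4.2927, -5.7480).

(-4.2927, -5.7480)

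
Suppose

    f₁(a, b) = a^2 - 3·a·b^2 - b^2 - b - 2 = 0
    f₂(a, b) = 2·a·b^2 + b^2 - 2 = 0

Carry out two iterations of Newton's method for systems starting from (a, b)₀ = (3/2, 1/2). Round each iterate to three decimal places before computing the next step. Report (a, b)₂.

(2.338, 0.596)

At (3/2, 1/2): F = (-1.625, -1.000).
Jacobian J = [[2·a - 3·b^2, -6·a·b - 2·b - 1], [2·b^2, 4·a·b + 2·b]].
At the point, J = [[2.250, -6.500], [0.500, 4.000]] (det J = 12.250).
Solving J·Δ = −F gives Δ = (1.061, 0.117).
Then the next iterate is (a, b)₁ = (2.561, 0.617).
Round to (2.561, 0.617) and repeat: F = (0.63620, 0.33058), J = [[3.97993, -11.71482], [0.76138, 7.55455]].
Δ = (-0.223, -0.021), so (a, b)₂ = (2.338, 0.596).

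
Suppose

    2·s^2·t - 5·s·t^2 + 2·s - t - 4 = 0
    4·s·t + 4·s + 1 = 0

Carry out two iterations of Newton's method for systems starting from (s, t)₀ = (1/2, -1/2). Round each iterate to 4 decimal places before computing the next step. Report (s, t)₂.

At (1/2, -1/2): F = (-3.3750, 2.0000).
Jacobian J = [[4·s·t - 5·t^2 + 2, 2·s^2 - 10·s·t - 1], [4·t + 4, 4·s]].
At the point, J = [[-0.2500, 2.0000], [2.0000, 2.0000]] (det J = -4.5000).
Solving J·Δ = −F gives Δ = (-2.3889, 1.3889).
Then the next iterate is (s, t)₁ = (-1.8889, 0.8889).
Round to (-1.8889, 0.8889) and repeat: F = (5.138897, -13.271773), J = [[-8.666889, 22.926319], [7.5556, -7.5556]].
Δ = (2.4638, 0.7072), so (s, t)₂ = (0.5749, 1.5961).

(0.5749, 1.5961)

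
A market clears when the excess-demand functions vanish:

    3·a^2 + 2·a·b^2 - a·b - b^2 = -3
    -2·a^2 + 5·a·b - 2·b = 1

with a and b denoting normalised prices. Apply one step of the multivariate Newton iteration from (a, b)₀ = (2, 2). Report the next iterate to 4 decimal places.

(1.0806, 1.3548)

At (2, 2): F = (23.0000, 7.0000).
Jacobian J = [[6·a + 2·b^2 - b, 4·a·b - a - 2·b], [-4·a + 5·b, 5·a - 2]].
At the point, J = [[18.0000, 10.0000], [2.0000, 8.0000]] (det J = 124.0000).
Solving J·Δ = −F gives Δ = (-0.9194, -0.6452).
Then the next iterate is (a, b)₁ = (1.0806, 1.3548).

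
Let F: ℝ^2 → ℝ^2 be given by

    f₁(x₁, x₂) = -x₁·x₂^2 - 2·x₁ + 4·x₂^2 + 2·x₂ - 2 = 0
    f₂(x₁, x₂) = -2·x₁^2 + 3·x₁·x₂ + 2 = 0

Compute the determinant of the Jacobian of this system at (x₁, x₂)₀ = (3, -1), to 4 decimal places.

J = [[-x₂^2 - 2, -2·x₁·x₂ + 8·x₂ + 2], [-4·x₁ + 3·x₂, 3·x₁]].
At the point, J = [[-3.0000, 0.0000], [-15.0000, 9.0000]].
det J = -27.0000.

-27.0000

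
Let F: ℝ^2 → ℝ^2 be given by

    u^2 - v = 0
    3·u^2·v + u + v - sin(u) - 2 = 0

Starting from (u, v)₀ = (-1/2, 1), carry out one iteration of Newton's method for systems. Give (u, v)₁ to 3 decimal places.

At (-1/2, 1): F = (-0.750, -0.27057).
Jacobian J = [[2·u, -1], [6·u·v - cos(u) + 1, 3·u^2 + 1]].
At the point, J = [[-1.000, -1.000], [-2.87758, 1.750]] (det J = -4.62758).
Solving J·Δ = −F gives Δ = (-0.342, -0.408).
Then the next iterate is (u, v)₁ = (-0.842, 0.592).

(-0.842, 0.592)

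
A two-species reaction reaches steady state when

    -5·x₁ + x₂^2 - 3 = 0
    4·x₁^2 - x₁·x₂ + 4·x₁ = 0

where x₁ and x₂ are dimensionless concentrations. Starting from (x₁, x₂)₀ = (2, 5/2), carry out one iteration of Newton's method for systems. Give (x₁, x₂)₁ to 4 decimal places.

(0.9484, 2.7984)

At (2, 5/2): F = (-6.7500, 19.0000).
Jacobian J = [[-5, 2·x₂], [8·x₁ - x₂ + 4, -x₁]].
At the point, J = [[-5.0000, 5.0000], [17.5000, -2.0000]] (det J = -77.5000).
Solving J·Δ = −F gives Δ = (-1.0516, 0.2984).
Then the next iterate is (x₁, x₂)₁ = (0.9484, 2.7984).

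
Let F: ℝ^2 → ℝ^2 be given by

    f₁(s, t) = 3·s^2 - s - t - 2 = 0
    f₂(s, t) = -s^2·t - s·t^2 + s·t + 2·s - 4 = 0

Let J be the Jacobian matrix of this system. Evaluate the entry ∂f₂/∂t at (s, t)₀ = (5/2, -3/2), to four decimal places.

3.7500

∂f₂/∂t = -s^2 - 2·s·t + s.
At (5/2, -3/2) this is 3.7500.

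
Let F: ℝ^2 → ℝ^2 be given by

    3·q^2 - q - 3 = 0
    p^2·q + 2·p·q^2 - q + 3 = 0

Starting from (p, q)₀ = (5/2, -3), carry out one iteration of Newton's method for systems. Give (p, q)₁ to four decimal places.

(3.4737, -1.5789)

At (5/2, -3): F = (27.0000, 32.2500).
Jacobian J = [[0, 6·q - 1], [2·p·q + 2·q^2, p^2 + 4·p·q - 1]].
At the point, J = [[0.0000, -19.0000], [3.0000, -24.7500]] (det J = 57.0000).
Solving J·Δ = −F gives Δ = (0.9737, 1.4211).
Then the next iterate is (p, q)₁ = (3.4737, -1.5789).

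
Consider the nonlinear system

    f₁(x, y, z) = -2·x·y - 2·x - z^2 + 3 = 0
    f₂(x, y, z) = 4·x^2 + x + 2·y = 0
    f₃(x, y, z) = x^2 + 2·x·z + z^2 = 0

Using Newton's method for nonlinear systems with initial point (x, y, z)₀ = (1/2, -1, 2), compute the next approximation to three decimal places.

(-0.077, 0.692, 1.327)

At (1/2, -1, 2): F = (-1.000, -0.500, 6.250).
Jacobian J = [[-2·y - 2, -2·x, -2·z], [8·x + 1, 2, 0], [2·x + 2·z, 0, 2·x + 2·z]].
At the point, J = [[0.000, -1.000, -4.000], [5.000, 2.000, 0.000], [5.000, 0.000, 5.000]] (det J = 65.000).
Solving J·Δ = −F gives Δ = (-0.577, 1.692, -0.673).
Then the next iterate is (x, y, z)₁ = (-0.077, 0.692, 1.327).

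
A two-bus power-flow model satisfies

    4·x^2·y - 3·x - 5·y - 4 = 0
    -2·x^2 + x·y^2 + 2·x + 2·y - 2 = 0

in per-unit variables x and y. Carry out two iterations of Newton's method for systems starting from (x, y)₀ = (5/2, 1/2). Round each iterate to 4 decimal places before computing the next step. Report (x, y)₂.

At (5/2, 1/2): F = (-1.5000, -7.8750).
Jacobian J = [[8·x·y - 3, 4·x^2 - 5], [-4·x + y^2 + 2, 2·x·y + 2]].
At the point, J = [[7.0000, 20.0000], [-7.7500, 4.5000]] (det J = 186.5000).
Solving J·Δ = −F gives Δ = (-0.8083, 0.3579).
Then the next iterate is (x, y)₁ = (1.6917, 0.8579).
Round to (1.6917, 0.8579) and repeat: F = (-3.543879, -1.379419), J = [[8.610475, 6.447396], [-4.030808, 4.902619]].
Δ = (0.1243, 0.3836), so (x, y)₂ = (1.8160, 1.2415).

(1.8160, 1.2415)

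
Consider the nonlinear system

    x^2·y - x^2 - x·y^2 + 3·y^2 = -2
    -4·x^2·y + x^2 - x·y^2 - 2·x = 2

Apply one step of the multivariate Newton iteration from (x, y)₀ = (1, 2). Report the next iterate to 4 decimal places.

(0.7602, 0.7245)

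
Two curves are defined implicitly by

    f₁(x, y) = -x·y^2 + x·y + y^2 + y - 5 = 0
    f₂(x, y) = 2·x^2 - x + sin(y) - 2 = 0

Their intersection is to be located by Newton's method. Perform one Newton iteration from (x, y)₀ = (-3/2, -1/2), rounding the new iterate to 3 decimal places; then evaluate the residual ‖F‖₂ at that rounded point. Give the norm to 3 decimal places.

3.820

At (-3/2, -1/2): F = (-4.125, 3.52057).
Jacobian J = [[-y^2 + y, -2·x·y + x + 2·y + 1], [4·x - 1, cos(y)]].
At the point, J = [[-0.750, -3.000], [-7.000, 0.87758]] (det J = -21.65819).
Solving J·Δ = −F gives Δ = (0.321, -1.455).
Then the next iterate is (x, y)₁ = (-1.179, -1.955).
Re-evaluating at (-1.179, -1.955): F = (3.67814, 1.03198), so ‖F‖₂ = 3.820.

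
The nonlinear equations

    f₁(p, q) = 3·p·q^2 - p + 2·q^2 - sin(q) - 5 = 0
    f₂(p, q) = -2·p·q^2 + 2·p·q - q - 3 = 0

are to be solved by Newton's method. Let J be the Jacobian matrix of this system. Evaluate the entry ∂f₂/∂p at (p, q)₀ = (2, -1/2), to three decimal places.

-1.500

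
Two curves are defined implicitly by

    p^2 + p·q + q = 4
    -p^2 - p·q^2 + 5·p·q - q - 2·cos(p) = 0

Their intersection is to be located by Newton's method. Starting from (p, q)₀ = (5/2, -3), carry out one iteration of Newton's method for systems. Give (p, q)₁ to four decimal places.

(2.5190, -0.6537)

At (5/2, -3): F = (-8.2500, -61.647713).
Jacobian J = [[2·p + q, p + 1], [-2·p - q^2 + 5·q + 2·sin(p), -2·p·q + 5·p - 1]].
At the point, J = [[2.0000, 3.5000], [-27.803056, 26.5000]] (det J = 150.310695).
Solving J·Δ = −F gives Δ = (0.0190, 2.3463).
Then the next iterate is (p, q)₁ = (2.5190, -0.6537).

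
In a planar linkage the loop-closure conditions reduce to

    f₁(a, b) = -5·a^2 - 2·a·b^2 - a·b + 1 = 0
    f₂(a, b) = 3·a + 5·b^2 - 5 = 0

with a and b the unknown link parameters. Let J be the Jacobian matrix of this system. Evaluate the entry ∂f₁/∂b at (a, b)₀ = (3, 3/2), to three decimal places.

∂f₁/∂b = -4·a·b - a.
At (3, 3/2) this is -21.000.

-21.000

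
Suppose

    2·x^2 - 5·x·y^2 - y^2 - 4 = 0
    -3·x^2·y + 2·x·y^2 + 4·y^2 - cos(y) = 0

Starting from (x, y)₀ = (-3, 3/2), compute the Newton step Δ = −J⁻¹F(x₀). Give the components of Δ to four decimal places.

(0.7546, -0.6656)

At (-3, 3/2): F = (45.5000, -45.070737).
Jacobian J = [[4·x - 5·y^2, -10·x·y - 2·y], [-6·x·y + 2·y^2, -3·x^2 + 4·x·y + 8·y + sin(y)]].
At the point, J = [[-23.2500, 42.0000], [31.5000, -32.002505]] (det J = -578.941758).
Solving J·Δ = −F gives Δ = (0.7546, -0.6656).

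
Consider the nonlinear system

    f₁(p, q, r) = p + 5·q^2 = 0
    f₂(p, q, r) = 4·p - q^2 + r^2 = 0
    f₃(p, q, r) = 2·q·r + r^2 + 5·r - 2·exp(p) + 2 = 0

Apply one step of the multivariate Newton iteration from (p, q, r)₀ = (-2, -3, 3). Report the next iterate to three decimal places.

(2.433, -1.419, -0.203)

At (-2, -3, 3): F = (43.000, -8.000, 7.72933).
Jacobian J = [[1, 10·q, 0], [4, -2·q, 2·r], [-2·exp(p), 2·r, 2·q + 2·r + 5]].
At the point, J = [[1.000, -30.000, 0.000], [4.000, 6.000, 6.000], [-0.27067, 6.000, 5.000]] (det J = 642.72070).
Solving J·Δ = −F gives Δ = (4.433, 1.581, -3.203).
Then the next iterate is (p, q, r)₁ = (2.433, -1.419, -0.203).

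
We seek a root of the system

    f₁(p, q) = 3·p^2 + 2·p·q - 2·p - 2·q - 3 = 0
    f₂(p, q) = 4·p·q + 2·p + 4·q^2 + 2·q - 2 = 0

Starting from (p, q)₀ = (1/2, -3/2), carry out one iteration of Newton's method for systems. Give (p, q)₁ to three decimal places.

(-0.833, -0.583)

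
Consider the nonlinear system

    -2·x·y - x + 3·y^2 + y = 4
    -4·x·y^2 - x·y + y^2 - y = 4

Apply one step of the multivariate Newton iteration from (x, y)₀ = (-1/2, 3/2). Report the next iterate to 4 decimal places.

(-0.8819, 0.7929)

At (-1/2, 3/2): F = (6.2500, 2.0000).
Jacobian J = [[-2·y - 1, -2·x + 6·y + 1], [-4·y^2 - y, -8·x·y - x + 2·y - 1]].
At the point, J = [[-4.0000, 11.0000], [-10.5000, 8.5000]] (det J = 81.5000).
Solving J·Δ = −F gives Δ = (-0.3819, -0.7071).
Then the next iterate is (x, y)₁ = (-0.8819, 0.7929).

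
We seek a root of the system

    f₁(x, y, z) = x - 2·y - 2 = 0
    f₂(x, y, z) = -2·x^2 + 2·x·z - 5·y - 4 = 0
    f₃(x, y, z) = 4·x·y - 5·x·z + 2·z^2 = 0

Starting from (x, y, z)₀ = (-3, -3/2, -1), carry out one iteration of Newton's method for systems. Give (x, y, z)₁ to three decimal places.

(-4.568, -3.284, -3.543)

At (-3, -3/2, -1): F = (-2.000, -8.500, 5.000).
Jacobian J = [[1, -2, 0], [-4·x + 2·z, -5, 2·x], [4·y - 5·z, 4·x, -5·x + 4·z]].
At the point, J = [[1.000, -2.000, 0.000], [10.000, -5.000, -6.000], [-1.000, -12.000, 11.000]] (det J = 81.000).
Solving J·Δ = −F gives Δ = (-1.568, -1.784, -2.543).
Then the next iterate is (x, y, z)₁ = (-4.568, -3.284, -3.543).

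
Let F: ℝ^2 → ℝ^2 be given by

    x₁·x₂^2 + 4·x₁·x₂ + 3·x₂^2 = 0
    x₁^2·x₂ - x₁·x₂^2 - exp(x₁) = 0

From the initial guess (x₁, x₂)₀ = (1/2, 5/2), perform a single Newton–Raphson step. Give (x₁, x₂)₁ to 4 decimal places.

(0.2027, 1.3696)

At (1/2, 5/2): F = (26.8750, -4.148721).
Jacobian J = [[x₂^2 + 4·x₂, 2·x₁·x₂ + 4·x₁ + 6·x₂], [2·x₁·x₂ - x₂^2 - exp(x₁), x₁^2 - 2·x₁·x₂]].
At the point, J = [[16.2500, 19.5000], [-5.398721, -2.2500]] (det J = 68.712565).
Solving J·Δ = −F gives Δ = (-0.2973, -1.1304).
Then the next iterate is (x₁, x₂)₁ = (0.2027, 1.3696).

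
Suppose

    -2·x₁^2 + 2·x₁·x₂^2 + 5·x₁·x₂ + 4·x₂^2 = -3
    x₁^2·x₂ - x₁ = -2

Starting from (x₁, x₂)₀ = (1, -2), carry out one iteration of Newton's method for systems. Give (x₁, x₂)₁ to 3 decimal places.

(0.960, -1.198)

At (1, -2): F = (15.000, -1.000).
Jacobian J = [[-4·x₁ + 2·x₂^2 + 5·x₂, 4·x₁·x₂ + 5·x₁ + 8·x₂], [2·x₁·x₂ - 1, x₁^2]].
At the point, J = [[-6.000, -19.000], [-5.000, 1.000]] (det J = -101.000).
Solving J·Δ = −F gives Δ = (-0.040, 0.802).
Then the next iterate is (x₁, x₂)₁ = (0.960, -1.198).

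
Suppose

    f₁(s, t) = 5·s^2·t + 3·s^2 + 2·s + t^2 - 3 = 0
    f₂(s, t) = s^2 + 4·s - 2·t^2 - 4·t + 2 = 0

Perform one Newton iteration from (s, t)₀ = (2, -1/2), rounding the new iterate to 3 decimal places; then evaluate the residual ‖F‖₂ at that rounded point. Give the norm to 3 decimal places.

4.350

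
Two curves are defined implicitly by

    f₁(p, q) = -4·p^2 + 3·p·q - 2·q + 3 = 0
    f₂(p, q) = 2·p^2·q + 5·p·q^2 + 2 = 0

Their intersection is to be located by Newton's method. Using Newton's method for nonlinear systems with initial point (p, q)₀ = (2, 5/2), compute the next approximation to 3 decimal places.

At (2, 5/2): F = (-3.000, 84.500).
Jacobian J = [[-8·p + 3·q, 3·p - 2], [4·p·q + 5·q^2, 2·p^2 + 10·p·q]].
At the point, J = [[-8.500, 4.000], [51.250, 58.000]] (det J = -698.000).
Solving J·Δ = −F gives Δ = (-0.734, -0.809).
Then the next iterate is (p, q)₁ = (1.266, 1.691).

(1.266, 1.691)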